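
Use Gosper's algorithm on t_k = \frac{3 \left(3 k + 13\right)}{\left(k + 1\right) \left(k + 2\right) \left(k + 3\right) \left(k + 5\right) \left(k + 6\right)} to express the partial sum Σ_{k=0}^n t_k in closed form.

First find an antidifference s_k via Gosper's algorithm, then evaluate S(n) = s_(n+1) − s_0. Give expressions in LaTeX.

r(k) = (k + 1)*(k + 5)*(3*k + 16)/((k + 4)*(k + 7)*(3*k + 13)) after simplifying.
Take A(k)=k + 1, B(k)=k + 7, C(k)=k**2 + 25*k/3 + 52/3.
Need (k + 1)·f(k+1) − (k + 6)·f(k) = k**2 + 25*k/3 + 52/3.
Bound: deg f ≤ 5.
Coefficient equations give f(k) = k*(k + 3)*(k + 4)*(k**2 + 8*k + 17)/30.
R(k) = B(k−1)·f(k)/C(k) = k*(k + 3)*(k + 6)*(k**2 + 8*k + 17)/(10*(3*k + 13)); s_k = R·t_k = 3*k*(k**2 + 8*k + 17)/(10*(k**3 + 8*k**2 + 17*k + 10)).
s_(k+1) − s_k = 3*(3*k + 13)/(k**5 + 17*k**4 + 107*k**3 + 307*k**2 + 396*k + 180) = t_k.
Telescope: S(n) = s_(n+1) − s_(0) = 3*(n**3 + 11*n**2 + 36*n + 26)/(10*(n**3 + 11*n**2 + 36*n + 36)) − (0) = 3*(n**3 + 11*n**2 + 36*n + 26)/(10*(n**3 + 11*n**2 + 36*n + 36)).

S(n) = \frac{3 \left(n^{3} + 11 n^{2} + 36 n + 26\right)}{10 \left(n^{3} + 11 n^{2} + 36 n + 36\right)}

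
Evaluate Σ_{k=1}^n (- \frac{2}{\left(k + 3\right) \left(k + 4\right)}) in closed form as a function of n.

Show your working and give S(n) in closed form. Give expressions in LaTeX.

S(n) = - \frac{n}{2 n + 8}

Step 1: r(k) = (k + 3)/(k + 5).
Take A(k)=k + 3, B(k)=k + 5, C(k)=1.
Key eq: (k + 3)·f(k+1) = (k + 4)·f(k) + (1).
Bound: deg f ≤ 1.
Coefficient equations give f(k) = k/3.
Certificate R = B(k−1)f/C = k*(k + 4)/3 gives s_k = -2*k/(3*k + 9).
Δs = -2/(k**2 + 7*k + 12), as required.
Evaluate: s_(n+1) = 2*(-n - 1)/(3*(n + 4)); subtract s_(1) = -1/6 ⇒ S(n) = -n/(2*n + 8).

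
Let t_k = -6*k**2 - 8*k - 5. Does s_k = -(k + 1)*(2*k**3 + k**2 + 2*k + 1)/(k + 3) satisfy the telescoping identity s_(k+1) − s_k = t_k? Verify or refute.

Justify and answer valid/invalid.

Invalid: residual 2*(4*k**3 + 25*k**2 + 27*k + 14)/(k**2 + 7*k + 12) ≠ 0.

s_(k+1) = -(k + 2)*(2*k + 2*(k + 1)**3 + (k + 1)**2 + 3)/(k + 4)
s_(k+1) − s_k = (-6*k**4 - 42*k**3 - 83*k**2 - 77*k - 32)/(k**2 + 7*k + 12)
(s_(k+1) − s_k) − t_k = 2*(4*k**3 + 25*k**2 + 27*k + 14)/(k**2 + 7*k + 12)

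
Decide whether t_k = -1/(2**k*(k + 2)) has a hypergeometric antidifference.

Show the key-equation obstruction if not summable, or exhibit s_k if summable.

No — negative degree bound, so no certificate f.

t_(k+1)/t_k = (k + 2)/(2*(k + 3)).
So A=k/2 + 1 and B=k + 3, with C=1.
f must satisfy (k/2 + 1)·f(k+1) − (k + 2)·f(k) = 1.
d = -1 from the (1,1,0) case.
d = -1 < 0 ⇒ no nonzero polynomial f; not summable.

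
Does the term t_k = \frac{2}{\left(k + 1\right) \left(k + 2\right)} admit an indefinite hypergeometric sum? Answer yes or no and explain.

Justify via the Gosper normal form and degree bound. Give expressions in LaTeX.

Yes. s_k = \frac{2 k}{k + 1}.

Compute t_(k+1)/t_k: get (k + 1)/(k + 3).
So A=k + 1 and B=k + 3, with C=1.
Set up (k + 1)·f(k+1) − (k + 2)·f(k) − (1) = 0.
From deg A=1, deg B=1, deg C=0: d=1.
A polynomial solution: f(k) = k.
Then R = B(k−1)f/C = k*(k + 2), so s_k = R(k)·t_k = 2*k/(k + 1).
s_(k+1) − s_k = 2/(k**2 + 3*k + 2) = t_k.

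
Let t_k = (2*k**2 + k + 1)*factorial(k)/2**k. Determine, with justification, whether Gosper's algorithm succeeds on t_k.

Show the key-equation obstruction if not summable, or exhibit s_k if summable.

Yes. s_k = 2**(1 - k)*(2*k + 1)*factorial(k).

The ratio is (k + 1)*(k + 2*(k + 1)**2 + 2)/(2*(2*k**2 + k + 1)).
Gosper form: A/B · C(k+1)/C(k) with A=k/2 + 1/2, B=1, C=k**2 + k/2 + 1/2.
Need (k/2 + 1/2)·f(k+1) − (1)·f(k) = k**2 + k/2 + 1/2.
d = 1 from the (1,0,2) case.
Solve for f: f(k) = 2*k + 1 (degree 1 ≤ 1).
Certificate R = B(k−1)f/C = 2*(2*k + 1)/(2*k**2 + k + 1) gives s_k = 2**(1 - k)*(2*k + 1)*factorial(k).
Δs = (2*k**2 + k + 1)*factorial(k)/2**k, as required.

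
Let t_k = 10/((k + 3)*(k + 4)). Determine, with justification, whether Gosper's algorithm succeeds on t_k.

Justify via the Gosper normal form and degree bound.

Yes. s_k = 10*k/(3*(k + 3)).

The ratio is (k + 3)/(k + 5).
Normal form (A,B,C) = (k + 3, k + 5, 1).
Solve (k + 3)·f(k+1) − (k + 4)·f(k) = 1.
Bound: deg f ≤ 1.
Match coefficients ⇒ f(k) = k/3.
Get s_k = R·t_k = 10*k/(3*(k + 3)) with R(k) = B(k−1)f(k)/C(k) = k*(k + 4)/3.
Δs = 10/(k**2 + 7*k + 12), as required.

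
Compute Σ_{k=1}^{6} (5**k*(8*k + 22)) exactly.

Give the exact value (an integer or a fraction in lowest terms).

t_(k+1)/t_k = 5*(4*k + 15)/(4*k + 11).
Gosper form: A/B · C(k+1)/C(k) with A=5, B=1, C=k + 11/4.
Solve (5)·f(k+1) − (1)·f(k) = k + 11/4.
Bound: deg f ≤ 1.
Coefficient equations give f(k) = (2*k + 3)/8.
R(k) = B(k−1)·f(k)/C(k) = (2*k + 3)/(2*(4*k + 11)); s_k = R·t_k = 5**k*(2*k + 3).
Check: Δs_k = 5**k*(8*k + 22). ✓
Evaluate s at k=7 and k=1: 1328125 and 25; difference 1328100.

Σ = 1328100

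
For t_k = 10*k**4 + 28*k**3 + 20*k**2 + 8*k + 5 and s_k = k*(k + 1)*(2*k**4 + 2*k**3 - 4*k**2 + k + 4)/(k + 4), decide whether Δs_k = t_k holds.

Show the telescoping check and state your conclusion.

s_(k+1) = (k + 1)*(k + 2)*(k + 2*(k + 1)**4 + 2*(k + 1)**3 - 4*(k + 1)**2 + 5)/(k + 5)
s_(k+1) − s_k = 2*(5*k**6 + 47*k**5 + 137*k**4 + 170*k**3 + 108*k**2 + 53*k + 20)/(k**2 + 9*k + 20)
(s_(k+1) − s_k) − t_k = 3*(-8*k**5 - 66*k**4 - 136*k**3 - 87*k**2 - 33*k - 20)/(k**2 + 9*k + 20)

Invalid: residual 3*(-8*k**5 - 66*k**4 - 136*k**3 - 87*k**2 - 33*k - 20)/(k**2 + 9*k + 20) ≠ 0.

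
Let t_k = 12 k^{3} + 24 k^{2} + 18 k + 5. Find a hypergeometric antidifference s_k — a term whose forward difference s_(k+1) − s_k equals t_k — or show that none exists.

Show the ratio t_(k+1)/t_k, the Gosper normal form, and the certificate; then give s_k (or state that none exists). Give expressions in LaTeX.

s_k = k^{3} \left(3 k + 2\right)

Compute t_(k+1)/t_k: get (12*k**3 + 60*k**2 + 102*k + 59)/(12*k**3 + 24*k**2 + 18*k + 5).
Gosper form: A/B · C(k+1)/C(k) with A=1, B=1, C=k**3 + 2*k**2 + 3*k/2 + 5/12.
f must satisfy (1)·f(k+1) − (1)·f(k) = k**3 + 2*k**2 + 3*k/2 + 5/12.
Bound: deg f ≤ 4.
A polynomial solution: f(k) = k**3*(3*k + 2)/12.
So s_k = (B(k−1)f/C)·t_k = (k**3*(3*k + 2)/(12*k**3 + 24*k**2 + 18*k + 5))·t_k = k**3*(3*k + 2).
Verify: 12*k**3 + 24*k**2 + 18*k + 5 matches t_k.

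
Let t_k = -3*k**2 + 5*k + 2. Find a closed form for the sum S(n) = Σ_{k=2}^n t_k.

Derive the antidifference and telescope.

t_(k+1)/t_k = (3*k**2 + k - 4)/(3*k**2 - 5*k - 2).
Normal form (A,B,C) = (1, 1, k**2 - 5*k/3 - 2/3).
f must satisfy (1)·f(k+1) − (1)·f(k) = k**2 - 5*k/3 - 2/3.
Bound: deg f ≤ 3.
Coefficient equations give f(k) = k*(k**2 - 4*k + 1)/3.
So s_k = (B(k−1)f/C)·t_k = (k*(k**2 - 4*k + 1)/((k - 2)*(3*k + 1)))·t_k = k*(-k**2 + 4*k - 1).
Check: Δs_k = -3*k**2 + 5*k + 2. ✓
Σ_(k=2)^n t_k = s_(n+1) − s_(2) = (-n**3 + n**2 + 4*n + 2) − (6), i.e. -n**3 + n**2 + 4*n - 4.

S(n) = -n**3 + n**2 + 4*n - 4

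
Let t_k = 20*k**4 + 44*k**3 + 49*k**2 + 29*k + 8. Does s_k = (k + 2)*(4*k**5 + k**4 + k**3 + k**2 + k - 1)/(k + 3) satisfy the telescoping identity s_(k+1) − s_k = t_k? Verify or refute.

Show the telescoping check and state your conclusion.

Invalid: residual (-16*k**5 - 103*k**4 - 180*k**3 - 175*k**2 - 94*k - 25)/(k**2 + 7*k + 12) ≠ 0.

s_(k+1) = (k + 3)*(k + 4*(k + 1)**5 + (k + 1)**4 + (k + 1)**3 + (k + 1)**2)/(k + 4)
s_(k+1) − s_k = (20*k**6 + 168*k**5 + 494*k**4 + 720*k**3 + 624*k**2 + 310*k + 71)/(k**2 + 7*k + 12)
(s_(k+1) − s_k) − t_k = (-16*k**5 - 103*k**4 - 180*k**3 - 175*k**2 - 94*k - 25)/(k**2 + 7*k + 12)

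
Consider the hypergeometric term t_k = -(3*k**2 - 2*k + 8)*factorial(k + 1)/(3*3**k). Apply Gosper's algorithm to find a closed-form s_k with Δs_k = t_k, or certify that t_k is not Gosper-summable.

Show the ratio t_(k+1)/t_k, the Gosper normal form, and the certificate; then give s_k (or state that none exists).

s_k = -(3*k - 2)*factorial(k + 1)/3**k

Compute t_(k+1)/t_k: get (k + 2)*(-2*k + 3*(k + 1)**2 + 6)/(3*(3*k**2 - 2*k + 8)).
Gosper form: A/B · C(k+1)/C(k) with A=k/3 + 2/3, B=1, C=k**2 - 2*k/3 + 8/3.
Need (k/3 + 2/3)·f(k+1) − (1)·f(k) = k**2 - 2*k/3 + 8/3.
deg f ≤ 1 (via 1,0,2).
Solve for f: f(k) = 3*k - 2 (degree 1 ≤ 1).
Then R = B(k−1)f/C = 3*(3*k - 2)/(3*k**2 - 2*k + 8), so s_k = R(k)·t_k = -(3*k - 2)*factorial(k + 1)/3**k.
s_(k+1) − s_k = -(3*k**2 - 2*k + 8)*factorial(k + 1)/(3*3**k) = t_k.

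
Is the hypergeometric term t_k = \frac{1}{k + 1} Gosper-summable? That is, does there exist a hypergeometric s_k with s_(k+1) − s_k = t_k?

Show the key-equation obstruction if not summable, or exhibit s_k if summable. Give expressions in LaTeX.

t_(k+1)/t_k = (k + 1)/(k + 2).
Factor: A=k + 1; B=k + 2; C=1.
Solve (k + 1)·f(k+1) − (k + 1)·f(k) = 1.
Degrees (1,1,0) ⇒ d ≤ 0.
Put f(k) = c0: A·f(k+1) − B(k−1)·f(k) − C = -1; need -1 = 0 — inconsistent ⇒ no f, not summable.

No — t_k has no hypergeometric antidifference.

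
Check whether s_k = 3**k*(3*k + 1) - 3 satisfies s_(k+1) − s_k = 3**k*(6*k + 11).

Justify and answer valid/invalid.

Valid — Δs_k = t_k.

s_(k+1) = 3*3**k*(3*k + 4) - 3
s_(k+1) − s_k = 3**k*(6*k + 11)
(s_(k+1) − s_k) − t_k = 0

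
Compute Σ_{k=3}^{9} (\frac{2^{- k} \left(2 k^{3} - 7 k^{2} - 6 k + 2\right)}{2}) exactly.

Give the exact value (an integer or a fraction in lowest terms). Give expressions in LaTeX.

Σ = 3239/1024

The ratio is (2*k**3 - k**2 - 14*k - 9)/(2*(2*k**3 - 7*k**2 - 6*k + 2)).
So A=1/2 and B=1, with C=k**3 - 7*k**2/2 - 3*k + 1.
f must satisfy (1/2)·f(k+1) − (1)·f(k) = k**3 - 7*k**2/2 - 3*k + 1.
Degrees (0,0,3) ⇒ d ≤ 3.
Match coefficients ⇒ f(k) = -(k - 1)*(k + 1)*(2*k - 1).
R(k) = B(k−1)·f(k)/C(k) = -2*(k - 1)*(k + 1)*(2*k - 1)/(2*k**3 - 7*k**2 - 6*k + 2); s_k = R·t_k = (-2*k**3 + k**2 + 2*k - 1)/2**k.
Verify: (2*k**3 - 7*k**2 - 6*k + 2)/(2*2**k) matches t_k.
Sum = s_(10) − s_(3); s_(10) = -1881/1024, s_(3) = -5 ⇒ 3239/1024.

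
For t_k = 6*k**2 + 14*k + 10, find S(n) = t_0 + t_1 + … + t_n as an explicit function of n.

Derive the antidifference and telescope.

S(n) = 2*n**3 + 10*n**2 + 18*n + 10

t_(k+1)/t_k = (3*k**2 + 13*k + 15)/(3*k**2 + 7*k + 5).
Take A(k)=1, B(k)=1, C(k)=k**2 + 7*k/3 + 5/3.
Need (1)·f(k+1) − (1)·f(k) = k**2 + 7*k/3 + 5/3.
From deg A=0, deg B=0, deg C=2: d=3.
A polynomial solution: f(k) = k*(k**2 + 2*k + 2)/3.
Get s_k = R·t_k = 2*k*(k**2 + 2*k + 2) with R(k) = B(k−1)f(k)/C(k) = k*(k**2 + 2*k + 2)/(3*k**2 + 7*k + 5).
Verify: 6*k**2 + 14*k + 10 matches t_k.
Σ_(k=0)^n t_k = s_(n+1) − s_(0) = (2*n**3 + 10*n**2 + 18*n + 10) − (0), i.e. 2*n**3 + 10*n**2 + 18*n + 10.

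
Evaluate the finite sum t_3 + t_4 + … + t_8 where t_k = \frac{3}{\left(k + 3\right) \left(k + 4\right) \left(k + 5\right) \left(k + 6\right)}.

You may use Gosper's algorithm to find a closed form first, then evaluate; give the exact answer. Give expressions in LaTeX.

Σ = 11/4368

t_(k+1)/t_k = (k + 3)/(k + 7).
Gosper form: A/B · C(k+1)/C(k) with A=k + 3, B=k + 7, C=1.
f must satisfy (k + 3)·f(k+1) − (k + 6)·f(k) = 1.
Bound: deg f ≤ 3.
Match coefficients ⇒ f(k) = k*(k**2 + 12*k + 47)/180.
Get s_k = R·t_k = k*(k**2 + 12*k + 47)/(60*(k + 3)*(k + 4)*(k + 5)) with R(k) = B(k−1)f(k)/C(k) = k*(k + 6)*(k**2 + 12*k + 47)/180.
Verify: 3/(k**4 + 18*k**3 + 119*k**2 + 342*k + 360) matches t_k.
Sum = s_(9) − s_(3); s_(9) = 59/3640, s_(3) = 23/1680 ⇒ 11/4368.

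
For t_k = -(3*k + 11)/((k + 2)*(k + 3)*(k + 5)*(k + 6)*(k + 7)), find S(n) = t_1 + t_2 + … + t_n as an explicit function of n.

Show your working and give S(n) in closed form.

S(n) = n*(-n**2 - 16*n - 81)/(126*(n**3 + 16*n**2 + 81*n + 126))

r(k) = (k + 2)*(k + 5)*(3*k + 14)/((k + 4)*(k + 8)*(3*k + 11)) after simplifying.
Factor: A=k + 2; B=k + 8; C=k**2 + 23*k/3 + 44/3.
Solve (k + 2)·f(k+1) − (k + 7)·f(k) = k**2 + 23*k/3 + 44/3.
From deg A=1, deg B=1, deg C=2: d=5.
Match coefficients ⇒ f(k) = k*(k + 3)*(k + 4)*(k**2 + 13*k + 52)/180.
Then R = B(k−1)f/C = k*(k + 3)*(k + 7)*(k**2 + 13*k + 52)/(60*(3*k + 11)), so s_k = R(k)·t_k = k*(-k**2 - 13*k - 52)/(60*(k**3 + 13*k**2 + 52*k + 60)).
Verify: (-3*k - 11)/(k**5 + 23*k**4 + 203*k**3 + 853*k**2 + 1692*k + 1260) matches t_k.
Evaluate: s_(n+1) = (-n**3 - 16*n**2 - 81*n - 66)/(60*(n**3 + 16*n**2 + 81*n + 126)); subtract s_(1) = -11/1260 ⇒ S(n) = n*(-n**2 - 16*n - 81)/(126*(n**3 + 16*n**2 + 81*n + 126)).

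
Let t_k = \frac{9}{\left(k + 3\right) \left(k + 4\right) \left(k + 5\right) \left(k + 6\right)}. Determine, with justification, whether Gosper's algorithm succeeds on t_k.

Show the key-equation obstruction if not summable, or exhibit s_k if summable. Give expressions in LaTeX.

Ratio r(k) = (k + 3)/(k + 7).
So A=k + 3 and B=k + 7, with C=1.
Need (k + 3)·f(k+1) − (k + 6)·f(k) = 1.
d = 3 from the (1,1,0) case.
Solve for f: f(k) = k*(k**2 + 12*k + 47)/180 (degree 3 ≤ 3).
Certificate R = B(k−1)f/C = k*(k + 6)*(k**2 + 12*k + 47)/180 gives s_k = k*(k**2 + 12*k + 47)/(20*(k + 3)*(k + 4)*(k + 5)).
Check: Δs_k = 9/(k**4 + 18*k**3 + 119*k**2 + 342*k + 360). ✓

Yes. s_k = \frac{k \left(k^{2} + 12 k + 47\right)}{20 \left(k + 3\right) \left(k + 4\right) \left(k + 5\right)}.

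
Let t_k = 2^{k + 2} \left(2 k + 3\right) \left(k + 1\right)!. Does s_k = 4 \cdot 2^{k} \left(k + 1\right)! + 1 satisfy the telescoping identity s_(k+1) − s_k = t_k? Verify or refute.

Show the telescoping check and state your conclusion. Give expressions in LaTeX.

Valid — Δs_k = t_k.

s_(k+1) = 4*2**(k + 1)*factorial(k + 2) + 1
s_(k+1) − s_k = 2**(k + 2)*(2*k + 3)*factorial(k + 1)
(s_(k+1) − s_k) − t_k = 0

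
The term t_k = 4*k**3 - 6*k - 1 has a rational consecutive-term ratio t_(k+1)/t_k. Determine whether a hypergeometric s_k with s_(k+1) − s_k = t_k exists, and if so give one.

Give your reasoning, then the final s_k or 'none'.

Compute t_(k+1)/t_k: get (6*k - 4*(k + 1)**3 + 7)/(-4*k**3 + 6*k + 1).
A = 1, B = 1, C = k**3 - 3*k/2 - 1/4.
Key eq: (1)·f(k+1) = (1)·f(k) + (k**3 - 3*k/2 - 1/4).
From deg A=0, deg B=0, deg C=3: d=4.
Solving with deg f ≤ 4: f(k) = k*(k**3 - 2*k**2 - 2*k + 2)/4.
So s_k = (B(k−1)f/C)·t_k = (k*(k**3 - 2*k**2 - 2*k + 2)/(4*k**3 - 6*k - 1))·t_k = k*(k**3 - 2*k**2 - 2*k + 2).
Check: Δs_k = 4*k**3 - 6*k - 1. ✓

s_k = k*(k**3 - 2*k**2 - 2*k + 2)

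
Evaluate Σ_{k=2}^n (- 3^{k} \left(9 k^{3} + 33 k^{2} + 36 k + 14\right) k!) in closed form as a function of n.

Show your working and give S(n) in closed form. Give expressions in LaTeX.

t_(k+1)/t_k = 3*(9*k**4 + 69*k**3 + 189*k**2 + 221*k + 92)/(9*k**3 + 33*k**2 + 36*k + 14).
So A=3*k + 3 and B=1, with C=k**3 + 11*k**2/3 + 4*k + 14/9.
Solve (3*k + 3)·f(k+1) − (1)·f(k) = k**3 + 11*k**2/3 + 4*k + 14/9.
Bound: deg f ≤ 2.
Solve for f: f(k) = (3*k**2 + 3*k - 2)/9 (degree 2 ≤ 2).
Get s_k = R·t_k = -3**k*(3*k**2 + 3*k - 2)*factorial(k) with R(k) = B(k−1)f(k)/C(k) = (3*k**2 + 3*k - 2)/(9*k**3 + 33*k**2 + 36*k + 14).
s_(k+1) − s_k = -3**k*(9*k**3 + 33*k**2 + 36*k + 14)*factorial(k) = t_k.
Telescope: S(n) = s_(n+1) − s_(2) = -3**(n + 1)*(3*n**2 + 9*n + 4)*factorial(n + 1) − (-288) = -9*3**n*n**3*factorial(n) - 36*3**n*n**2*factorial(n) - 39*3**n*n*factorial(n) - 12*3**n*factorial(n) + 288.

S(n) = - 9 \cdot 3^{n} n^{3} n! - 36 \cdot 3^{n} n^{2} n! - 39 \cdot 3^{n} n n! - 12 \cdot 3^{n} n! + 288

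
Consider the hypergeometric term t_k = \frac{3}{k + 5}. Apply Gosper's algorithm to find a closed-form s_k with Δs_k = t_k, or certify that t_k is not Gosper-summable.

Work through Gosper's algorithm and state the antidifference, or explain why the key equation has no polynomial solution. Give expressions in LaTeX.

no hypergeometric antidifference exists

r(k) = (k + 5)/(k + 6) after simplifying.
A = k + 5, B = k + 6, C = 1.
Key eq: (k + 5)·f(k+1) = (k + 5)·f(k) + (1).
deg f ≤ 0 (via 1,1,0).
Put f(k) = c0: A·f(k+1) − B(k−1)·f(k) − C = -1; need -1 = 0 — inconsistent ⇒ no f, not summable.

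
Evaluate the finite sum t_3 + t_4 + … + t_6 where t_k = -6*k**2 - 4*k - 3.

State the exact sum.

Σ = -600

Ratio r(k) = (6*k**2 + 16*k + 13)/(6*k**2 + 4*k + 3).
Take A(k)=1, B(k)=1, C(k)=k**2 + 2*k/3 + 1/2.
Need (1)·f(k+1) − (1)·f(k) = k**2 + 2*k/3 + 1/2.
From deg A=0, deg B=0, deg C=2: d=3.
Match coefficients ⇒ f(k) = k*(2*k**2 - k + 2)/6.
R(k) = B(k−1)·f(k)/C(k) = k*(2*k**2 - k + 2)/(6*k**2 + 4*k + 3); s_k = R·t_k = k*(-2*k**2 + k - 2).
Verify: -6*k**2 - 4*k - 3 matches t_k.
Sum = s_(7) − s_(3); s_(7) = -651, s_(3) = -51 ⇒ -600.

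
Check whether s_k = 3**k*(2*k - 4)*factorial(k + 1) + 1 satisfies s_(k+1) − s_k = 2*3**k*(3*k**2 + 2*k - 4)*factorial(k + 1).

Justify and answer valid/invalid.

s_(k+1) = 3**(k + 1)*(2*k - 2)*factorial(k + 2) + 1
s_(k+1) − s_k = 2*3**k*(3*k**2 + 2*k - 4)*factorial(k + 1)
(s_(k+1) − s_k) − t_k = 0

Valid: the claim telescopes to t_k.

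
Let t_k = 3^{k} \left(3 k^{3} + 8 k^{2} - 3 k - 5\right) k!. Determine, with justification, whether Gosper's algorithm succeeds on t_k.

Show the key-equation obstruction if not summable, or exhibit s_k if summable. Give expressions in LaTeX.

Yes. s_k = 3^{k} \left(k - 2\right) \left(k + 2\right) k!.

Ratio r(k) = 3*(3*k**4 + 20*k**3 + 39*k**2 + 25*k + 3)/(3*k**3 + 8*k**2 - 3*k - 5).
Normal form (A,B,C) = (3*k + 3, 1, k**3 + 8*k**2/3 - k - 5/3).
Solve (3*k + 3)·f(k+1) − (1)·f(k) = k**3 + 8*k**2/3 - k - 5/3.
Degrees (1,0,3) ⇒ d ≤ 2.
Match coefficients ⇒ f(k) = (k - 2)*(k + 2)/3.
So s_k = (B(k−1)f/C)·t_k = ((k - 2)*(k + 2)/(3*k**3 + 8*k**2 - 3*k - 5))·t_k = 3**k*(k - 2)*(k + 2)*factorial(k).
s_(k+1) − s_k = 3**k*(3*k**3 + 8*k**2 - 3*k - 5)*factorial(k) = t_k.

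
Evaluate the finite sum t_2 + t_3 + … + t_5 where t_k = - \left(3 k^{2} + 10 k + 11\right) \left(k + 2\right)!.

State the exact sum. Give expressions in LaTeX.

Compute t_(k+1)/t_k: get (k + 3)*(10*k + 3*(k + 1)**2 + 21)/(3*k**2 + 10*k + 11).
Normal form (A,B,C) = (k + 3, 1, k**2 + 10*k/3 + 11/3).
f must satisfy (k + 3)·f(k+1) − (1)·f(k) = k**2 + 10*k/3 + 11/3.
Bound: deg f ≤ 1.
Coefficient equations give f(k) = (3*k + 1)/3.
R(k) = B(k−1)·f(k)/C(k) = (3*k + 1)/(3*k**2 + 10*k + 11); s_k = R·t_k = -(3*k + 1)*factorial(k + 2).
Check: Δs_k = -(3*k**2 + 10*k + 11)*factorial(k + 2). ✓
Sum = s_(6) − s_(2); s_(6) = -766080, s_(2) = -168 ⇒ -765912.

Σ = -765912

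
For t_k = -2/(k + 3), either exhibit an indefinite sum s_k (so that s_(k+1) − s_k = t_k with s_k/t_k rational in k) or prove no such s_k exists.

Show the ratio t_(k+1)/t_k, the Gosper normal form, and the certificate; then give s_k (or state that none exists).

none — t_k is not Gosper-summable

t_(k+1)/t_k = (k + 3)/(k + 4).
A = k + 3, B = k + 4, C = 1.
Set up (k + 3)·f(k+1) − (k + 3)·f(k) − (1) = 0.
Degrees (1,1,0) ⇒ d ≤ 0.
Put f(k) = c0: A·f(k+1) − B(k−1)·f(k) − C = -1; need -1 = 0 — inconsistent ⇒ no f, not summable.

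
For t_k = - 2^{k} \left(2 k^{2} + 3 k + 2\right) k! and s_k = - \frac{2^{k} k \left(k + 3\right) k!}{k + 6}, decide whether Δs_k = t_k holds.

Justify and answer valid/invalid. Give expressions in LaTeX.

s_(k+1) = -2**(k + 1)*(k + 1)*(k + 4)*factorial(k + 1)/(k + 7)
s_(k+1) − s_k = -2**k*(2*k**4 + 23*k**3 + 80*k**2 + 95*k + 48)*factorial(k)/((k + 6)*(k + 7))
(s_(k+1) − s_k) − t_k = 3*2**k*(2*k**3 + 15*k**2 + 19*k + 12)*factorial(k)/((k + 6)*(k + 7))

Invalid: residual \frac{3 \cdot 2^{k} \left(2 k^{3} + 15 k^{2} + 19 k + 12\right) k!}{\left(k + 6\right) \left(k + 7\right)} ≠ 0.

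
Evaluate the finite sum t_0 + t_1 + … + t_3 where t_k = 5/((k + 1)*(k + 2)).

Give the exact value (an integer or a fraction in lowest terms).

t_(k+1)/t_k = (k + 1)/(k + 3).
Factor: A=k + 1; B=k + 3; C=1.
f must satisfy (k + 1)·f(k+1) − (k + 2)·f(k) = 1.
deg f ≤ 1 (via 1,1,0).
A polynomial solution: f(k) = k.
So s_k = (B(k−1)f/C)·t_k = (k*(k + 2))·t_k = 5*k/(k + 1).
Verify: 5/(k**2 + 3*k + 2) matches t_k.
Σ_(k=0)^(3) t_k = s_(4) − s_(0) = 4 − (0) = 4.

Σ = 4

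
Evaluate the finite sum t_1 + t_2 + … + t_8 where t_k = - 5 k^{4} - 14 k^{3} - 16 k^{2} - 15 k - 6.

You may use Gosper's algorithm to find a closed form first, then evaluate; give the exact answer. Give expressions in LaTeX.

Step 1: r(k) = (5*k**4 + 34*k**3 + 88*k**2 + 109*k + 56)/(5*k**4 + 14*k**3 + 16*k**2 + 15*k + 6).
A = 1, B = 1, C = k**4 + 14*k**3/5 + 16*k**2/5 + 3*k + 6/5.
Solve (1)·f(k+1) − (1)·f(k) = k**4 + 14*k**3/5 + 16*k**2/5 + 3*k + 6/5.
Degrees (0,0,4) ⇒ d ≤ 5.
Solve for f: f(k) = k*(k**4 + k**3 + 3*k + 1)/5 (degree 5 ≤ 5).
Certificate R = B(k−1)f/C = k*(k**4 + k**3 + 3*k + 1)/(5*k**4 + 14*k**3 + 16*k**2 + 15*k + 6) gives s_k = k*(-k**4 - k**3 - 3*k - 1).
Δs = -5*k**4 - 14*k**3 - 16*k**2 - 15*k - 6, as required.
Σ_(k=1)^(8) t_k = s_(9) − s_(1) = -65862 − (-6) = -65856.

Σ = -65856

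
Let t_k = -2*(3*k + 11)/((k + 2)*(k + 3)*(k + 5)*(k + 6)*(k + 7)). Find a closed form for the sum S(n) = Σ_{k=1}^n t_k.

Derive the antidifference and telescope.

S(n) = n*(-n**2 - 16*n - 81)/(63*(n**3 + 16*n**2 + 81*n + 126))

r(k) = (k + 2)*(k + 5)*(3*k + 14)/((k + 4)*(k + 8)*(3*k + 11)) after simplifying.
A = k + 2, B = k + 8, C = k**2 + 23*k/3 + 44/3.
Set up (k + 2)·f(k+1) − (k + 7)·f(k) − (k**2 + 23*k/3 + 44/3) = 0.
Degrees (1,1,2) ⇒ d ≤ 5.
Match coefficients ⇒ f(k) = k*(k + 3)*(k + 4)*(k**2 + 13*k + 52)/180.
R(k) = B(k−1)·f(k)/C(k) = k*(k + 3)*(k + 7)*(k**2 + 13*k + 52)/(60*(3*k + 11)); s_k = R·t_k = k*(-k**2 - 13*k - 52)/(30*(k**3 + 13*k**2 + 52*k + 60)).
Δs = 2*(-3*k - 11)/(k**5 + 23*k**4 + 203*k**3 + 853*k**2 + 1692*k + 1260), as required.
Telescope: S(n) = s_(n+1) − s_(1) = (-n**3 - 16*n**2 - 81*n - 66)/(30*(n**3 + 16*n**2 + 81*n + 126)) − (-11/630) = n*(-n**2 - 16*n - 81)/(63*(n**3 + 16*n**2 + 81*n + 126)).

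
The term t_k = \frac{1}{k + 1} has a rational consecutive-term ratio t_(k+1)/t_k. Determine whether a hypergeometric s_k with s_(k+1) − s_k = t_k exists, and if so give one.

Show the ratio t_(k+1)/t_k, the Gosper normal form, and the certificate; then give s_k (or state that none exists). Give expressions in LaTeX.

Ratio r(k) = (k + 1)/(k + 2).
A = k + 1, B = k + 2, C = 1.
f must satisfy (k + 1)·f(k+1) − (k + 1)·f(k) = 1.
d = 0 from the (1,1,0) case.
f = c0 ⇒ A·f(k+1) − B(k−1)·f(k) − C = -1. The system {-1 = 0} is inconsistent; no antidifference.

not Gosper-summable; s_k does not exist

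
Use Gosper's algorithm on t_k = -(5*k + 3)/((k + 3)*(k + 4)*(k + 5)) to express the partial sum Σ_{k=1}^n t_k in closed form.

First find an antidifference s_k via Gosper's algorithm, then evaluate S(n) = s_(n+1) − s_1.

S(n) = n*(-7*n - 13)/(10*(n**2 + 9*n + 20))

Compute t_(k+1)/t_k: get (k + 3)*(5*k + 8)/((k + 6)*(5*k + 3)).
Normal form (A,B,C) = (k + 3, k + 6, k + 3/5).
Need (k + 3)·f(k+1) − (k + 5)·f(k) = k + 3/5.
Bound: deg f ≤ 2.
Coefficient equations give f(k) = k*(3*k + 1)/20.
Then R = B(k−1)f/C = k*(k + 5)*(3*k + 1)/(4*(5*k + 3)), so s_k = R(k)·t_k = k*(-3*k - 1)/(4*(k + 3)*(k + 4)).
Check: Δs_k = (-5*k - 3)/(k**3 + 12*k**2 + 47*k + 60). ✓
Telescope: S(n) = s_(n+1) − s_(1) = (-3*n**2 - 7*n - 4)/(4*(n**2 + 9*n + 20)) − (-1/20) = n*(-7*n - 13)/(10*(n**2 + 9*n + 20)).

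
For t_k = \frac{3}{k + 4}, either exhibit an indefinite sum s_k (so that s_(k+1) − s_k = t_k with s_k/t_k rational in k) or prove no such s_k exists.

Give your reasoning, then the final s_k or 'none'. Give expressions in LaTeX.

none — t_k is not Gosper-summable

t_(k+1)/t_k = (k + 4)/(k + 5).
A = k + 4, B = k + 5, C = 1.
f must satisfy (k + 4)·f(k+1) − (k + 4)·f(k) = 1.
deg f ≤ 0 (via 1,1,0).
Put f(k) = c0: A·f(k+1) − B(k−1)·f(k) − C = -1; need -1 = 0 — inconsistent ⇒ no f, not summable.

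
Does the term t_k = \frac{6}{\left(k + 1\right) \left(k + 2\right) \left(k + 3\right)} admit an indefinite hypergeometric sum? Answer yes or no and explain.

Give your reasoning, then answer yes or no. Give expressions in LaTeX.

Yes. s_k = \frac{3 k \left(k + 3\right)}{2 \left(k + 1\right) \left(k + 2\right)}.

r(k) = (k + 1)/(k + 4) after simplifying.
Gosper form: A/B · C(k+1)/C(k) with A=k + 1, B=k + 4, C=1.
Set up (k + 1)·f(k+1) − (k + 3)·f(k) − (1) = 0.
Degrees (1,1,0) ⇒ d ≤ 2.
Solve for f: f(k) = k*(k + 3)/4 (degree 2 ≤ 2).
Certificate R = B(k−1)f/C = k*(k + 3)**2/4 gives s_k = 3*k*(k + 3)/(2*(k + 1)*(k + 2)).
Check: Δs_k = 6/(k**3 + 6*k**2 + 11*k + 6). ✓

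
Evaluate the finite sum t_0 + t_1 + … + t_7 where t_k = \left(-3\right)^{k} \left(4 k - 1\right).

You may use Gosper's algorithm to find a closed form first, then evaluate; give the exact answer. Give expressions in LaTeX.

Σ = -45928

t_(k+1)/t_k = 3*(-4*k - 3)/(4*k - 1).
So A=-3 and B=1, with C=k - 1/4.
f must satisfy (-3)·f(k+1) − (1)·f(k) = k - 1/4.
d = 1 from the (0,0,1) case.
Solve for f: f(k) = -(k - 1)/4 (degree 1 ≤ 1).
R(k) = B(k−1)·f(k)/C(k) = -(k - 1)/(4*k - 1); s_k = R·t_k = (-3)**k*(1 - k).
Verify: (-3)**k*(4*k - 1) matches t_k.
Sum = s_(8) − s_(0); s_(8) = -45927, s_(0) = 1 ⇒ -45928.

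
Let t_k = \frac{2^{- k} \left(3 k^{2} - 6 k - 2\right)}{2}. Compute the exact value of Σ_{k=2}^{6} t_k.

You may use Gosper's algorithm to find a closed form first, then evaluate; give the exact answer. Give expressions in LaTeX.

Σ = 67/32

The ratio is (3*k**2 - 5)/(2*(3*k**2 - 6*k - 2)).
Take A(k)=1/2, B(k)=1, C(k)=k**2 - 2*k - 2/3.
Key eq: (1/2)·f(k+1) = (1)·f(k) + (k**2 - 2*k - 2/3).
Degrees (0,0,2) ⇒ d ≤ 2.
Solving with deg f ≤ 2: f(k) = -2*(3*k**2 + 1)/3.
Certificate R = B(k−1)f/C = -2*(3*k**2 + 1)/(3*k**2 - 6*k - 2) gives s_k = (-3*k**2 - 1)/2**k.
s_(k+1) − s_k = (3*k**2 - 6*k - 2)/(2*2**k) = t_k.
Telescoping: Σ = s_(7) − s_(2) = -37/32 − (-13/4) = 67/32.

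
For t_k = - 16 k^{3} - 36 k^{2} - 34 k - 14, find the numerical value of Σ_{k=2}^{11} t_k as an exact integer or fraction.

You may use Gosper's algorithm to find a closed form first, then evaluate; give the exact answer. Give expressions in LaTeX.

Σ = -90210

r(k) = (8*k**3 + 42*k**2 + 77*k + 50)/(8*k**3 + 18*k**2 + 17*k + 7) after simplifying.
Gosper form: A/B · C(k+1)/C(k) with A=1, B=1, C=k**3 + 9*k**2/4 + 17*k/8 + 7/8.
Key eq: (1)·f(k+1) = (1)·f(k) + (k**3 + 9*k**2/4 + 17*k/8 + 7/8).
Degrees (0,0,3) ⇒ d ≤ 4.
A polynomial solution: f(k) = k*(k + 1)*(4*k**2 + 3)/16.
So s_k = (B(k−1)f/C)·t_k = (k*(4*k**2 + 3)/(2*(8*k**2 + 10*k + 7)))·t_k = k*(-4*k**3 - 4*k**2 - 3*k - 3).
Δs = -16*k**3 - 36*k**2 - 34*k - 14, as required.
Σ_(k=2)^(11) t_k = s_(12) − s_(2) = -90324 − (-114) = -90210.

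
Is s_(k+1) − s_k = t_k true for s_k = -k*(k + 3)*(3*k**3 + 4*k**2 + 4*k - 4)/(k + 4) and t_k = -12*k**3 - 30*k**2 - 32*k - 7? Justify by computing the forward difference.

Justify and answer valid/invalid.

s_(k+1) = -(k + 1)*(k + 4)*(4*k + 3*(k + 1)**3 + 4*(k + 1)**2)/(k + 5)
s_(k+1) − s_k = (-12*k**5 - 129*k**4 - 468*k**3 - 747*k**2 - 564*k - 112)/(k**2 + 9*k + 20)
(s_(k+1) − s_k) − t_k = (9*k**4 + 74*k**3 + 148*k**2 + 139*k + 28)/(k**2 + 9*k + 20)

Invalid: residual (9*k**4 + 74*k**3 + 148*k**2 + 139*k + 28)/(k**2 + 9*k + 20) ≠ 0.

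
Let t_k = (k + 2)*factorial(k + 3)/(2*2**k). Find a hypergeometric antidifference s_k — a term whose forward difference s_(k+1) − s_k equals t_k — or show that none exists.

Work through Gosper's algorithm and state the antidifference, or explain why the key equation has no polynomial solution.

Step 1: r(k) = (k + 3)*(k + 4)/(2*(k + 2)).
So A=k/2 + 2 and B=1, with C=k + 2.
Need (k/2 + 2)·f(k+1) − (1)·f(k) = k + 2.
From deg A=1, deg B=0, deg C=1: d=0.
Match coefficients ⇒ f(k) = 2.
R(k) = B(k−1)·f(k)/C(k) = 2/(k + 2); s_k = R·t_k = factorial(k + 3)/2**k.
Verify: (k + 2)*factorial(k + 3)/(2*2**k) matches t_k.

s_k = factorial(k + 3)/2**k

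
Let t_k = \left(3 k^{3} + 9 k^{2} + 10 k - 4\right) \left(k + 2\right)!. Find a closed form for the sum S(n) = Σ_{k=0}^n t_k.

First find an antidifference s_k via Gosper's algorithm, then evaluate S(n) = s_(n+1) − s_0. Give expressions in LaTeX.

S(n) = 3 n^{2} \left(n + 3\right)! + 3 n \left(n + 3\right)! - 2 \left(n + 3\right)! + 4

Ratio r(k) = (3*k**4 + 27*k**3 + 91*k**2 + 129*k + 54)/(3*k**3 + 9*k**2 + 10*k - 4).
Take A(k)=k + 3, B(k)=1, C(k)=k**3 + 3*k**2 + 10*k/3 - 4/3.
Solve (k + 3)·f(k+1) − (1)·f(k) = k**3 + 3*k**2 + 10*k/3 - 4/3.
Degrees (1,0,3) ⇒ d ≤ 2.
Coefficient equations give f(k) = (3*k**2 - 3*k - 2)/3.
So s_k = (B(k−1)f/C)·t_k = ((3*k**2 - 3*k - 2)/(3*k**3 + 9*k**2 + 10*k - 4))·t_k = (3*k**2 - 3*k - 2)*factorial(k + 2).
Check: Δs_k = (3*k**3 + 9*k**2 + 10*k - 4)*factorial(k + 2). ✓
Evaluate: s_(n+1) = (3*n**2 + 3*n - 2)*factorial(n + 3); subtract s_(0) = -4 ⇒ S(n) = 3*n**2*factorial(n + 3) + 3*n*factorial(n + 3) - 2*factorial(n + 3) + 4.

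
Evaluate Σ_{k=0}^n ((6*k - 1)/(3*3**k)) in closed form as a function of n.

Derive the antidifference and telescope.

S(n) = 1 - n/3**n - 4/(3*3**n)

Compute t_(k+1)/t_k: get (6*k + 5)/(3*(6*k - 1)).
Normal form (A,B,C) = (1/3, 1, k - 1/6).
Set up (1/3)·f(k+1) − (1)·f(k) − (k - 1/6) = 0.
deg f ≤ 1 (via 0,0,1).
A polynomial solution: f(k) = -(3*k + 1)/2.
Then R = B(k−1)f/C = -3*(3*k + 1)/(6*k - 1), so s_k = R(k)·t_k = (-3*k - 1)/3**k.
Verify: (6*k - 1)/(3*3**k) matches t_k.
Evaluate: s_(n+1) = 3**(-n - 1)*(-3*n - 4); subtract s_(0) = -1 ⇒ S(n) = 1 - n/3**n - 4/(3*3**n).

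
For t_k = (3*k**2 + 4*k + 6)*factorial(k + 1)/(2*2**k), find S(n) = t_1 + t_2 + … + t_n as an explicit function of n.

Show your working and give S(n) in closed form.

The ratio is (k + 2)*(4*k + 3*(k + 1)**2 + 10)/(2*(3*k**2 + 4*k + 6)).
Take A(k)=k/2 + 1, B(k)=1, C(k)=k**2 + 4*k/3 + 2.
Need (k/2 + 1)·f(k+1) − (1)·f(k) = k**2 + 4*k/3 + 2.
From deg A=1, deg B=0, deg C=2: d=1.
Solve for f: f(k) = 2*(3*k + 1)/3 (degree 1 ≤ 1).
R(k) = B(k−1)·f(k)/C(k) = 2*(3*k + 1)/(3*k**2 + 4*k + 6); s_k = R·t_k = (3*k + 1)*factorial(k + 1)/2**k.
Verify: (3*k**2 + 4*k + 6)*factorial(k + 1)/(2*2**k) matches t_k.
Evaluate: s_(n+1) = 2**(-n - 1)*(3*n + 4)*factorial(n + 2); subtract s_(1) = 4 ⇒ S(n) = 2**(-n - 1)*(-2**(n + 3) + 3*n**3*factorial(n) + 13*n**2*factorial(n) + 18*n*factorial(n) + 8*factorial(n)).

S(n) = 2**(-n - 1)*(-2**(n + 3) + 3*n**3*factorial(n) + 13*n**2*factorial(n) + 18*n*factorial(n) + 8*factorial(n))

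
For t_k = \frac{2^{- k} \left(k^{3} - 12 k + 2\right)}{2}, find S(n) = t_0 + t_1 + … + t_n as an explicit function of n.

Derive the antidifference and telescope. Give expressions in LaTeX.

t_(k+1)/t_k = (-12*k + (k + 1)**3 - 10)/(2*(k**3 - 12*k + 2)).
Factor: A=1/2; B=1; C=k**3 - 12*k + 2.
Solve (1/2)·f(k+1) − (1)·f(k) = k**3 - 12*k + 2.
d = 3 from the (0,0,3) case.
A polynomial solution: f(k) = -2*(k**3 + 3*k**2 - 3*k + 3).
Then R = B(k−1)f/C = -2*(k**3 + 3*k**2 - 3*k + 3)/(k**3 - 12*k + 2), so s_k = R(k)·t_k = (-k**3 - 3*k**2 + 3*k - 3)/2**k.
Verify: (k**3 - 12*k + 2)/(2*2**k) matches t_k.
s_(n+1) = 2**(-n - 1)*(-n**3 - 6*n**2 - 6*n - 4) and s_(0) = -3, so S(n) = (6*2**n - n**3 - 6*n**2 - 6*n - 4)/(2*2**n).

S(n) = \frac{2^{- n} \left(6 \cdot 2^{n} - n^{3} - 6 n^{2} - 6 n - 4\right)}{2}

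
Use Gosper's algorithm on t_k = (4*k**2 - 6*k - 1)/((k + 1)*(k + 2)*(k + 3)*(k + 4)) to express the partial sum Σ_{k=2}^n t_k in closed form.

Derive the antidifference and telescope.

S(n) = (2*n**3 - 2*n**2 - 3*n + 3)/(5*(n**3 + 9*n**2 + 26*n + 24))

t_(k+1)/t_k = (k + 1)*(6*k - 4*(k + 1)**2 + 7)/((k + 5)*(-4*k**2 + 6*k + 1)).
So A=k + 1 and B=k + 5, with C=k**2 - 3*k/2 - 1/4.
Key eq: (k + 1)·f(k+1) = (k + 4)·f(k) + (k**2 - 3*k/2 - 1/4).
Bound: deg f ≤ 3.
Solve for f: f(k) = k*(k**2 - 6*k + 2)/12 (degree 3 ≤ 3).
Then R = B(k−1)f/C = k*(k + 4)*(k**2 - 6*k + 2)/(3*(4*k**2 - 6*k - 1)), so s_k = R(k)·t_k = k*(k**2 - 6*k + 2)/(3*(k + 1)*(k + 2)*(k + 3)).
Check: Δs_k = (4*k**2 - 6*k - 1)/(k**4 + 10*k**3 + 35*k**2 + 50*k + 24). ✓
Telescope: S(n) = s_(n+1) − s_(2) = (n**3 - 3*n**2 - 7*n - 3)/(3*(n**3 + 9*n**2 + 26*n + 24)) − (-1/15) = (2*n**3 - 2*n**2 - 3*n + 3)/(5*(n**3 + 9*n**2 + 26*n + 24)).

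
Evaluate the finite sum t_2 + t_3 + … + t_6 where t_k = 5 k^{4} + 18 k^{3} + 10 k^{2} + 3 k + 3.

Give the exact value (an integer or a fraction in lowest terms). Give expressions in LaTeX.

Σ = 20265

Ratio r(k) = (5*k**4 + 38*k**3 + 94*k**2 + 97*k + 39)/(5*k**4 + 18*k**3 + 10*k**2 + 3*k + 3).
Normal form (A,B,C) = (1, 1, k**4 + 18*k**3/5 + 2*k**2 + 3*k/5 + 3/5).
Need (1)·f(k+1) − (1)·f(k) = k**4 + 18*k**3/5 + 2*k**2 + 3*k/5 + 3/5.
From deg A=0, deg B=0, deg C=4: d=5.
Solving with deg f ≤ 5: f(k) = k*(k**4 + 2*k**3 - 4*k**2 + k + 3)/5.
R(k) = B(k−1)·f(k)/C(k) = k*(k**4 + 2*k**3 - 4*k**2 + k + 3)/(5*k**4 + 18*k**3 + 10*k**2 + 3*k + 3); s_k = R·t_k = k*(k**4 + 2*k**3 - 4*k**2 + k + 3).
Verify: 5*k**4 + 18*k**3 + 10*k**2 + 3*k + 3 matches t_k.
Evaluate s at k=7 and k=2: 20307 and 42; difference 20265.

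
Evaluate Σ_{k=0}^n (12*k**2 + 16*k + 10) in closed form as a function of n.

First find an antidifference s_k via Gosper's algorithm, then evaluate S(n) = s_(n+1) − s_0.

S(n) = 4*n**3 + 14*n**2 + 20*n + 10

r(k) = (6*k**2 + 20*k + 19)/(6*k**2 + 8*k + 5) after simplifying.
Factor: A=1; B=1; C=k**2 + 4*k/3 + 5/6.
Need (1)·f(k+1) − (1)·f(k) = k**2 + 4*k/3 + 5/6.
From deg A=0, deg B=0, deg C=2: d=3.
Coefficient equations give f(k) = k*(2*k**2 + k + 2)/6.
So s_k = (B(k−1)f/C)·t_k = (k*(2*k**2 + k + 2)/(6*k**2 + 8*k + 5))·t_k = 2*k*(2*k**2 + k + 2).
s_(k+1) − s_k = 12*k**2 + 16*k + 10 = t_k.
Telescope: S(n) = s_(n+1) − s_(0) = 4*n**3 + 14*n**2 + 20*n + 10 − (0) = 4*n**3 + 14*n**2 + 20*n + 10.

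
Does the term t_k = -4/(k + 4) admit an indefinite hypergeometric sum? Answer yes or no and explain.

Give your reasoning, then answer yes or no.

Compute t_(k+1)/t_k: get (k + 4)/(k + 5).
So A=k + 4 and B=k + 5, with C=1.
Solve (k + 4)·f(k+1) − (k + 4)·f(k) = 1.
Bound: deg f ≤ 0.
f = c0 ⇒ A·f(k+1) − B(k−1)·f(k) − C = -1. The system {-1 = 0} is inconsistent; no antidifference.

No — t_k has no hypergeometric antidifference.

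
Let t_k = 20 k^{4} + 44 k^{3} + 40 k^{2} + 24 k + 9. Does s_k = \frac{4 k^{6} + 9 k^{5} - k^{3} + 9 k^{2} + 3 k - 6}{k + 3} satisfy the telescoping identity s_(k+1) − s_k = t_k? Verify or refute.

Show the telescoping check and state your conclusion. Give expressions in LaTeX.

s_(k+1) = (3*k + 4*(k + 1)**6 + 9*(k + 1)**5 - (k + 1)**3 + 9*(k + 1)**2 - 3)/(k + 4)
s_(k+1) − s_k = (20*k**6 + 168*k**5 + 485*k**4 + 658*k**3 + 516*k**2 + 273*k + 78)/(k**2 + 7*k + 12)
(s_(k+1) − s_k) − t_k = (-16*k**5 - 103*k**4 - 174*k**3 - 141*k**2 - 78*k - 30)/(k**2 + 7*k + 12)

Invalid: residual \frac{- 16 k^{5} - 103 k^{4} - 174 k^{3} - 141 k^{2} - 78 k - 30}{k^{2} + 7 k + 12} ≠ 0.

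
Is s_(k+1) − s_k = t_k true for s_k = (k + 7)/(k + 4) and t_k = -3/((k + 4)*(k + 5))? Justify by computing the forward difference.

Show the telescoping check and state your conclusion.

valid (s_(k+1) − s_k reduces to t_k)

s_(k+1) = (k + 8)/(k + 5)
s_(k+1) − s_k = -3/(k**2 + 9*k + 20)
(s_(k+1) − s_k) − t_k = 0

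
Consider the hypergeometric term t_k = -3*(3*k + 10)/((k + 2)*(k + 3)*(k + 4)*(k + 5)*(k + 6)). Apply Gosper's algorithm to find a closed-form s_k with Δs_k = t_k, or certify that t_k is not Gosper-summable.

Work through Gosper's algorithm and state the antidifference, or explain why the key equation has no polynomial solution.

s_k = 3*k*(-k**2 - 11*k - 38)/(40*(k**3 + 11*k**2 + 38*k + 40))

r(k) = (k + 2)*(3*k + 13)/((k + 7)*(3*k + 10)) after simplifying.
A = k + 2, B = k + 7, C = k + 10/3.
Solve (k + 2)·f(k+1) − (k + 6)·f(k) = k + 10/3.
From deg A=1, deg B=1, deg C=1: d=4.
Solving with deg f ≤ 4: f(k) = k*(k + 3)*(k**2 + 11*k + 38)/120.
Get s_k = R·t_k = 3*k*(-k**2 - 11*k - 38)/(40*(k**3 + 11*k**2 + 38*k + 40)) with R(k) = B(k−1)f(k)/C(k) = k*(k + 3)*(k + 6)*(k**2 + 11*k + 38)/(40*(3*k + 10)).
Δs = 3*(-3*k - 10)/(k**5 + 20*k**4 + 155*k**3 + 580*k**2 + 1044*k + 720), as required.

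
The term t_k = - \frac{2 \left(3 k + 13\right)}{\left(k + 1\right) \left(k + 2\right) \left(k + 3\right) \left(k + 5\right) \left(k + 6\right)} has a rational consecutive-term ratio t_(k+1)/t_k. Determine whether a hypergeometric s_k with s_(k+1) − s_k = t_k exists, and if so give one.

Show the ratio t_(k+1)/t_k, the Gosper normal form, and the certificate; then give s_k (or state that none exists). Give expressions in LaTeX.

s_k = \frac{k \left(- k^{2} - 8 k - 17\right)}{5 \left(k^{3} + 8 k^{2} + 17 k + 10\right)}

Ratio r(k) = (k + 1)*(k + 5)*(3*k + 16)/((k + 4)*(k + 7)*(3*k + 13)).
So A=k + 1 and B=k + 7, with C=k**2 + 25*k/3 + 52/3.
Need (k + 1)·f(k+1) − (k + 6)·f(k) = k**2 + 25*k/3 + 52/3.
d = 5 from the (1,1,2) case.
Coefficient equations give f(k) = k*(k + 3)*(k + 4)*(k**2 + 8*k + 17)/30.
Get s_k = R·t_k = k*(-k**2 - 8*k - 17)/(5*(k**3 + 8*k**2 + 17*k + 10)) with R(k) = B(k−1)f(k)/C(k) = k*(k + 3)*(k + 6)*(k**2 + 8*k + 17)/(10*(3*k + 13)).
s_(k+1) − s_k = 2*(-3*k - 13)/(k**5 + 17*k**4 + 107*k**3 + 307*k**2 + 396*k + 180) = t_k.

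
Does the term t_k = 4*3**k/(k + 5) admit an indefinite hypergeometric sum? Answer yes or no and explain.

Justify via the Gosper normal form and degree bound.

No. Not Gosper-summable.

r(k) = 3*(k + 5)/(k + 6) after simplifying.
So A=3*k + 15 and B=k + 6, with C=1.
Need (3*k + 15)·f(k+1) − (k + 5)·f(k) = 1.
deg f ≤ -1 (via 1,1,0).
deg f ≤ -1 is impossible — no certificate.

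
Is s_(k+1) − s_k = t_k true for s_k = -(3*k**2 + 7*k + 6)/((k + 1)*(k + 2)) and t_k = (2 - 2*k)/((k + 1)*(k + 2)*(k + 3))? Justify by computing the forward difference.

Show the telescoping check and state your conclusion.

s_(k+1) = (-7*k - 3*(k + 1)**2 - 13)/((k + 2)*(k + 3))
s_(k+1) − s_k = 2*(1 - k)/(k**3 + 6*k**2 + 11*k + 6)
(s_(k+1) − s_k) − t_k = 0

valid (s_(k+1) − s_k reduces to t_k)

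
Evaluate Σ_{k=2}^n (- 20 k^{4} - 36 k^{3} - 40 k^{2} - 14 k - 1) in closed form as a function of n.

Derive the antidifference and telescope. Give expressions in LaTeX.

S(n) = - 4 n^{5} - 19 n^{4} - 38 n^{3} - 36 n^{2} - 14 n + 111

The ratio is (20*k**4 + 116*k**3 + 268*k**2 + 282*k + 111)/(20*k**4 + 36*k**3 + 40*k**2 + 14*k + 1).
Take A(k)=1, B(k)=1, C(k)=k**4 + 9*k**3/5 + 2*k**2 + 7*k/10 + 1/20.
Solve (1)·f(k+1) − (1)·f(k) = k**4 + 9*k**3/5 + 2*k**2 + 7*k/10 + 1/20.
Bound: deg f ≤ 5.
Solving with deg f ≤ 5: f(k) = k**2*(4*k**3 - k**2 + 2*k - 4)/20.
Certificate R = B(k−1)f/C = k**2*(4*k**3 - k**2 + 2*k - 4)/(20*k**4 + 36*k**3 + 40*k**2 + 14*k + 1) gives s_k = k**2*(-4*k**3 + k**2 - 2*k + 4).
Verify: -20*k**4 - 36*k**3 - 40*k**2 - 14*k - 1 matches t_k.
Evaluate: s_(n+1) = -4*n**5 - 19*n**4 - 38*n**3 - 36*n**2 - 14*n - 1; subtract s_(2) = -112 ⇒ S(n) = -4*n**5 - 19*n**4 - 38*n**3 - 36*n**2 - 14*n + 111.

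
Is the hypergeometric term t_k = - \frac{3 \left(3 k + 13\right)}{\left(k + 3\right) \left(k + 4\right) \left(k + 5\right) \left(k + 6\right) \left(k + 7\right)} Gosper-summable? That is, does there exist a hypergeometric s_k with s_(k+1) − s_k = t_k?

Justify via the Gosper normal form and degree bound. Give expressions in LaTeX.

Yes. s_k = \frac{k \left(- k^{2} - 14 k - 63\right)}{30 \left(k^{3} + 14 k^{2} + 63 k + 90\right)}.

t_(k+1)/t_k = (k + 3)*(3*k + 16)/((k + 8)*(3*k + 13)).
Gosper form: A/B · C(k+1)/C(k) with A=k + 3, B=k + 8, C=k + 13/3.
Set up (k + 3)·f(k+1) − (k + 7)·f(k) − (k + 13/3) = 0.
Bound: deg f ≤ 4.
Solving with deg f ≤ 4: f(k) = k*(k + 4)*(k**2 + 14*k + 63)/270.
Get s_k = R·t_k = k*(-k**2 - 14*k - 63)/(30*(k**3 + 14*k**2 + 63*k + 90)) with R(k) = B(k−1)f(k)/C(k) = k*(k + 4)*(k + 7)*(k**2 + 14*k + 63)/(90*(3*k + 13)).
s_(k+1) − s_k = 3*(-3*k - 13)/(k**5 + 25*k**4 + 245*k**3 + 1175*k**2 + 2754*k + 2520) = t_k.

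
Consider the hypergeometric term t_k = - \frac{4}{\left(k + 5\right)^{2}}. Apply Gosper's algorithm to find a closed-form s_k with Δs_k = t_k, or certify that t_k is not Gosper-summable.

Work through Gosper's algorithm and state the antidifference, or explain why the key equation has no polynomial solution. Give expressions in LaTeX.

not Gosper-summable; s_k does not exist

r(k) = (k + 5)**2/(k + 6)**2 after simplifying.
Normal form (A,B,C) = (k**2 + 10*k + 25, k**2 + 12*k + 36, 1).
Key eq: (k**2 + 10*k + 25)·f(k+1) = (k**2 + 10*k + 25)·f(k) + (1).
deg f ≤ 0 (via 2,2,0).
f = c0 ⇒ A·f(k+1) − B(k−1)·f(k) − C = -1. The system {-1 = 0} is inconsistent; no antidifference.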